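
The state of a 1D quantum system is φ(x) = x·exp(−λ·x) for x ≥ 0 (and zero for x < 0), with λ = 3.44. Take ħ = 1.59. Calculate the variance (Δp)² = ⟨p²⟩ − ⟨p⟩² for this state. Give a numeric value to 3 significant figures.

Compute ⟨p⟩ and ⟨p²⟩ separately; (Δp)² = ⟨p²⟩ − ⟨p⟩².
Differentiate x·exp(−λ·x) with the product rule; every integrand then reduces to terms xʲ·e^(−2λx) on [0, ∞), with ∫₀^∞ xʲ·e^(−2λx) dx = j!/(2λ)^(j+1).
Normalization: ∫|φ|² dx = 0.0061414.
⟨p⟩ = 0.0000 and ⟨p²⟩ = 29.917.
(Δp)² = 29.917 − (0.0000)² = 29.917.

29.9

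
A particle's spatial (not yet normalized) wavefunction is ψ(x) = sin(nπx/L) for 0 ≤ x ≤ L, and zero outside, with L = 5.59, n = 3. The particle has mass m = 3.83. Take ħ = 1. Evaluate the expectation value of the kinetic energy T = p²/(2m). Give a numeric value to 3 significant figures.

0.371

T = −(ħ²/2m) d²/dx², so ⟨T⟩ = −(ħ²/2m) ∫ ψ*·ψ'' dx / ∫|ψ|² dx; with m = 3.83.
d/dx sin(nπx/L) = (nπ/L)·cos(nπx/L) and d²/dx² sin(nπx/L) = −(nπ/L)²·sin(nπx/L); on 0 ≤ x ≤ L, ∫sin²(nπx/L) dx = L/2 and ∫sin(nπx/L)·cos(nπx/L) dx = 0.
State is unnormalized: ∫|ψ|² dx = 2.7950, and ∫ψ*·(−ħ²/2m · ψ'') dx = 1.0372, so ⟨T⟩ = 1.0372 / 2.7950.
⟨T⟩ = 0.37110.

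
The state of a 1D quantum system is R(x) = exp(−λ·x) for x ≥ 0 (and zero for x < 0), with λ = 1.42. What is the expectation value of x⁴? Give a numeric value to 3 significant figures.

0.369

⟨x⁴⟩ = ∫ x⁴·|R|² dx / ∫|R|² dx (integrals over the domain).
Every integrand reduces to terms xʲ·e^(−2λx) on [0, ∞); use ∫₀^∞ xʲ·e^(−2λx) dx = j!/(2λ)^(j+1).
State is unnormalized: ∫|R|² dx = 0.35211, and ∫R*·x⁴·R dx = 0.12990, so ⟨x⁴⟩ = 0.12990 / 0.35211.
⟨x⁴⟩ = 0.36892.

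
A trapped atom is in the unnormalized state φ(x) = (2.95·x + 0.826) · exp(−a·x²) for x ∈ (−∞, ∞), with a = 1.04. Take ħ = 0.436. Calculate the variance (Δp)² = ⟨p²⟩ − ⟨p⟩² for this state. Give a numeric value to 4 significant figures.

Compute ⟨p⟩ and ⟨p²⟩ separately; (Δp)² = ⟨p²⟩ − ⟨p⟩².
Expand each integrand as polynomial × e^(−2ax²) and use ∫x^(2j)·e^(−2ax²) dx = (2j−1)!!/(4a)^j · √(π/(2a)), odd powers → 0; here √(π/(2a)) = 1.2290. Differentiate with the product rule, d/dx e^(−ax²) = −2ax·e^(−ax²).
Normalization: ∫|φ|² dx = 3.4095.
⟨p⟩ = 0.0000 and ⟨p²⟩ = 0.49586.
(Δp)² = 0.49586 − (0.0000)² = 0.49586.

0.4959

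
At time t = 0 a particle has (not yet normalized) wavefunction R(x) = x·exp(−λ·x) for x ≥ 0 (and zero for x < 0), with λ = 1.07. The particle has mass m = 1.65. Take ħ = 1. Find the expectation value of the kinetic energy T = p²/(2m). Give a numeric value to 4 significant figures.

T = −(ħ²/2m) d²/dx², so ⟨T⟩ = −(ħ²/2m) ∫ R*·R'' dx / ∫|R|² dx; with m = 1.65.
Differentiate x·exp(−λ·x) with the product rule; every integrand then reduces to terms xʲ·e^(−2λx) on [0, ∞), with ∫₀^∞ xʲ·e^(−2λx) dx = j!/(2λ)^(j+1).
State is unnormalized: ∫|R|² dx = 0.20407, and ∫R*·(−ħ²/2m · R'') dx = 0.070801, so ⟨T⟩ = 0.070801 / 0.20407.
⟨T⟩ = 0.34694.

0.3469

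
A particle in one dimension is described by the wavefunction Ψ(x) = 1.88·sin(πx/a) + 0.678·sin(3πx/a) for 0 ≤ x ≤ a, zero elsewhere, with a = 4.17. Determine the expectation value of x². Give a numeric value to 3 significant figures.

5.43

⟨x²⟩ = ∫ x²·|Ψ|² dx / ∫|Ψ|² dx (integrals over the domain).
On 0 ≤ x ≤ a (j ≠ l): ∫sin²(jπx/a) dx = a/2, ∫sin(jπx/a)·sin(lπx/a) dx = 0; diagonal moments ∫x·sin²(jπx/a) dx = a²/4, ∫x²·sin²(jπx/a) dx = a³·(1/6 − 1/(4j²π²)); cross terms ∫x·sin(jπx/a)·sin(lπx/a) dx = 0 for j + l even and −4jla²/(π²(j² − l²)²) for j + l odd, ∫x²·sin(jπx/a)·sin(lπx/a) dx = (−1)^(j+l)·4jla³/(π²(j² − l²)²); higher powers the same way via product-to-sum and parts.
State is unnormalized: ∫|Ψ|² dx = 8.3277, and ∫Ψ*·x²·Ψ dx = 45.196, so ⟨x²⟩ = 45.196 / 8.3277.
⟨x²⟩ = 5.4272.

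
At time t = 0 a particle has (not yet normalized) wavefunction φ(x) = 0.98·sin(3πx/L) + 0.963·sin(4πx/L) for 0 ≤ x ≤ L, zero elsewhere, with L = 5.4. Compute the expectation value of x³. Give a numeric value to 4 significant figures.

⟨x³⟩ = ∫ x³·|φ|² dx / ∫|φ|² dx (integrals over the domain).
On 0 ≤ x ≤ L (j ≠ l): ∫sin²(jπx/L) dx = L/2, ∫sin(jπx/L)·sin(lπx/L) dx = 0; diagonal moments ∫x·sin²(jπx/L) dx = L²/4, ∫x²·sin²(jπx/L) dx = L³·(1/6 − 1/(4j²π²)); cross terms ∫x·sin(jπx/L)·sin(lπx/L) dx = 0 for j + l even and −4jlL²/(π²(j² − l²)²) for j + l odd, ∫x²·sin(jπx/L)·sin(lπx/L) dx = (−1)^(j+l)·4jlL³/(π²(j² − l²)²); higher powers the same way via product-to-sum and parts.
State is unnormalized: ∫|φ|² dx = 5.0970, and ∫φ*·x³·φ dx = 55.201, so ⟨x³⟩ = 55.201 / 5.0970.
⟨x³⟩ = 10.830.

10.83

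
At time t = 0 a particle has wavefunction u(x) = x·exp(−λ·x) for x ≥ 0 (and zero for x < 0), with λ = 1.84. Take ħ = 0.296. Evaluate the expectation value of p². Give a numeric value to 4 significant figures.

p² u = −ħ² d²u/dx²; ⟨p²⟩ = −ħ² ∫ u*·u'' dx / ∫|u|² dx.
Differentiate x·exp(−λ·x) with the product rule; every integrand then reduces to terms xʲ·e^(−2λx) on [0, ∞), with ∫₀^∞ xʲ·e^(−2λx) dx = j!/(2λ)^(j+1).
State is unnormalized: ∫|u|² dx = 0.040132, and ∫u*·(−ħ² u'') dx = 0.011904, so ⟨p²⟩ = 0.011904 / 0.040132.
⟨p²⟩ = 0.29663.

0.2966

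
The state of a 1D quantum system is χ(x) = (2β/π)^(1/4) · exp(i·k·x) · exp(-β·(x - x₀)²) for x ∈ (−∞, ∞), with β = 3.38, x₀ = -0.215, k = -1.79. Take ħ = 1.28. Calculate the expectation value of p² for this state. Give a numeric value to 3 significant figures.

p² χ = −ħ² d²χ/dx²; ⟨p²⟩ = −ħ² ∫ χ*·χ'' dx.
Gaussian moments (u = x − x₀): ∫u^(2j)·e^(−2βu²) du = (2j−1)!!/(4β)^j · √(π/(2β)), odd powers integrate to 0; here √(π/(2β)) = 0.68171. Derivatives: χ′ = (ik − 2βu)·χ, χ″ = ((ik − 2βu)² − 2β)·χ; the odd-in-u pieces drop out.
⟨p²⟩ = 10.787.

10.8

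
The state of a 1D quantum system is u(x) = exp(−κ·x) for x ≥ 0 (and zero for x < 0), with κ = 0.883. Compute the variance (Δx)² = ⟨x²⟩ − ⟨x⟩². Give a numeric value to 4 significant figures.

Compute ⟨x⟩ and ⟨x²⟩ separately, then (Δx)² = ⟨x²⟩ − ⟨x⟩².
Every integrand reduces to terms xʲ·e^(−2κx) on [0, ∞); use ∫₀^∞ xʲ·e^(−2κx) dx = j!/(2κ)^(j+1).
Normalization: ∫|u|² dx = 0.56625.
⟨x⟩ = 0.56625 and ⟨x²⟩ = 0.64128.
(Δx)² = 0.64128 − (0.56625)² = 0.32064.

0.3206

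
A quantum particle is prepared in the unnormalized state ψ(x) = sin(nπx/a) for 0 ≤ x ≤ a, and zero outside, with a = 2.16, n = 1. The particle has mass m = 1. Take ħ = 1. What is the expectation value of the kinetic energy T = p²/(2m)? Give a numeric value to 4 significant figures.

T = −(ħ²/2m) d²/dx², so ⟨T⟩ = −(ħ²/2m) ∫ ψ*·ψ'' dx / ∫|ψ|² dx; with m = 1.
d/dx sin(nπx/a) = (nπ/a)·cos(nπx/a) and d²/dx² sin(nπx/a) = −(nπ/a)²·sin(nπx/a); on 0 ≤ x ≤ a, ∫sin²(nπx/a) dx = a/2 and ∫sin(nπx/a)·cos(nπx/a) dx = 0.
State is unnormalized: ∫|ψ|² dx = 1.0800, and ∫ψ*·(−ħ²/2m · ψ'') dx = 1.1423, so ⟨T⟩ = 1.1423 / 1.0800.
⟨T⟩ = 1.0577.

1.058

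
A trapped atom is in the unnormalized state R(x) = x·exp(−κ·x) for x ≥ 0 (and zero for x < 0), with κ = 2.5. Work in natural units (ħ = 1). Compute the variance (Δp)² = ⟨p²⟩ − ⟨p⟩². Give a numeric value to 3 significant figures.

Compute ⟨p⟩ and ⟨p²⟩ separately; (Δp)² = ⟨p²⟩ − ⟨p⟩².
Differentiate x·exp(−κ·x) with the product rule; every integrand then reduces to terms xʲ·e^(−2κx) on [0, ∞), with ∫₀^∞ xʲ·e^(−2κx) dx = j!/(2κ)^(j+1).
Normalization: ∫|R|² dx = 0.016000.
⟨p⟩ = 0.0000 and ⟨p²⟩ = 6.2500.
(Δp)² = 6.2500 − (0.0000)² = 6.2500.

6.25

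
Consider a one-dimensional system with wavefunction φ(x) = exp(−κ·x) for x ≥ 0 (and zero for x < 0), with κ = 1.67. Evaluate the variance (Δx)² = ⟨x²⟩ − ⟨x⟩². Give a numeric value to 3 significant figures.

Compute ⟨x⟩ and ⟨x²⟩ separately, then (Δx)² = ⟨x²⟩ − ⟨x⟩².
Every integrand reduces to terms xʲ·e^(−2κx) on [0, ∞); use ∫₀^∞ xʲ·e^(−2κx) dx = j!/(2κ)^(j+1).
Normalization: ∫|φ|² dx = 0.29940.
⟨x⟩ = 0.29940 and ⟨x²⟩ = 0.17928.
(Δx)² = 0.17928 − (0.29940)² = 0.089641.

0.0896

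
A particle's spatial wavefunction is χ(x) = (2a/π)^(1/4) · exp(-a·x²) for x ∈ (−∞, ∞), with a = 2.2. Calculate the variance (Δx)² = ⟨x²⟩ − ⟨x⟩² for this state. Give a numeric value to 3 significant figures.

0.114

Compute ⟨x⟩ and ⟨x²⟩ separately, then (Δx)² = ⟨x²⟩ − ⟨x⟩².
Gaussian moments: ∫x^(2j)·e^(−2ax²) dx = (2j−1)!!/(4a)^j · √(π/(2a)), odd powers integrate to 0; here √(π/(2a)) = 0.84498.
⟨x⟩ = 0.0000 and ⟨x²⟩ = 0.11364.
(Δx)² = 0.11364 − (0.0000)² = 0.11364.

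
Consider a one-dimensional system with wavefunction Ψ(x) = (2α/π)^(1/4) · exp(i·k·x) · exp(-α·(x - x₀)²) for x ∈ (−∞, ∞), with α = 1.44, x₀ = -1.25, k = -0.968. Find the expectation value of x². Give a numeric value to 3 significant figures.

⟨x²⟩ = ∫ x²·|Ψ|² dx (integrals over the domain).
Gaussian moments (u = x − x₀): ∫u^(2j)·e^(−2αu²) du = (2j−1)!!/(4α)^j · √(π/(2α)), odd powers integrate to 0; here √(π/(2α)) = 1.0444.
⟨x²⟩ = 1.7361.

1.74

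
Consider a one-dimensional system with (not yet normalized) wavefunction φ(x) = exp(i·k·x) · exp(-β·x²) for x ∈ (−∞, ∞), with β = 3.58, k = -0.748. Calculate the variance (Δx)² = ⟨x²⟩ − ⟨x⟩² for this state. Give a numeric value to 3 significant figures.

Compute ⟨x⟩ and ⟨x²⟩ separately, then (Δx)² = ⟨x²⟩ − ⟨x⟩².
Gaussian moments: ∫x^(2j)·e^(−2βx²) dx = (2j−1)!!/(4β)^j · √(π/(2β)), odd powers integrate to 0; here √(π/(2β)) = 0.66240.
Normalization: ∫|φ|² dx = 0.66240.
⟨x⟩ = 0.0000 and ⟨x²⟩ = 0.069832.
(Δx)² = 0.069832 − (0.0000)² = 0.069832.

0.0698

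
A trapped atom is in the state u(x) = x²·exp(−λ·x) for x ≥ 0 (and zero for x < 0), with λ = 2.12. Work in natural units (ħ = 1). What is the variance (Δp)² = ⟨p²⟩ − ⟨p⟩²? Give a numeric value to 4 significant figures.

1.498

Compute ⟨p⟩ and ⟨p²⟩ separately; (Δp)² = ⟨p²⟩ − ⟨p⟩².
Differentiate x²·exp(−λ·x) with the product rule; every integrand then reduces to terms xʲ·e^(−2λx) on [0, ∞), with ∫₀^∞ xʲ·e^(−2λx) dx = j!/(2λ)^(j+1).
Normalization: ∫|u|² dx = 0.017514.
⟨p⟩ = 0.0000 and ⟨p²⟩ = 1.4981.
(Δp)² = 1.4981 − (0.0000)² = 1.4981.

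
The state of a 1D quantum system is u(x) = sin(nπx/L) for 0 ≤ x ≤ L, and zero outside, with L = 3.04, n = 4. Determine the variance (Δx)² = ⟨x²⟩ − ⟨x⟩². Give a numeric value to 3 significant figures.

0.741

Compute ⟨x⟩ and ⟨x²⟩ separately, then (Δx)² = ⟨x²⟩ − ⟨x⟩².
With sin²θ = (1 − cos2θ)/2 on 0 ≤ x ≤ L: ∫sin²(nπx/L) dx = L/2, ∫x·sin²(nπx/L) dx = L²/4, ∫x²·sin²(nπx/L) dx = L³·(1/6 − 1/(4n²π²)); higher powers xᵏ the same way, integrating xᵏ·cos(2nπx/L) by parts.
Normalization: ∫|u|² dx = 1.5200.
⟨x⟩ = 1.5200 and ⟨x²⟩ = 3.0513.
(Δx)² = 3.0513 − (1.5200)² = 0.74087.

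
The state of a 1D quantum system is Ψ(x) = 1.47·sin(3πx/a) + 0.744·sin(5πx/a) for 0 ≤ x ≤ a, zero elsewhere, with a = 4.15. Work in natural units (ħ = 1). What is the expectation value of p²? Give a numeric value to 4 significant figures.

p² Ψ = −ħ² d²Ψ/dx²; ⟨p²⟩ = −ħ² ∫ Ψ*·Ψ'' dx / ∫|Ψ|² dx.
d²/dx² sin(jπx/a) = −(jπ/a)²·sin(jπx/a); on 0 ≤ x ≤ a, ∫sin²(jπx/a) dx = a/2 and ∫sin(jπx/a)·sin(lπx/a) dx = 0 for j ≠ l, so only diagonal terms survive in ∫|Ψ|² and ∫Ψ·Ψ″; ∫Ψ·Ψ′ dx = [Ψ²/2] between the walls = 0.
State is unnormalized: ∫|Ψ|² dx = 5.6325, and ∫Ψ*·(−ħ² Ψ'') dx = 39.581, so ⟨p²⟩ = 39.581 / 5.6325.
⟨p²⟩ = 7.0274.

7.027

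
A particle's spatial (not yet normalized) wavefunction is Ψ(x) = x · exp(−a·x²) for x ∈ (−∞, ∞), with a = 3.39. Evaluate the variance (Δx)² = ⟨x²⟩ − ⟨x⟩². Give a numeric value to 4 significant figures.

Compute ⟨x⟩ and ⟨x²⟩ separately, then (Δx)² = ⟨x²⟩ − ⟨x⟩².
Expand each integrand as polynomial × e^(−2ax²) and use ∫x^(2j)·e^(−2ax²) dx = (2j−1)!!/(4a)^j · √(π/(2a)), odd powers → 0; here √(π/(2a)) = 0.68071.
Normalization: ∫|Ψ|² dx = 0.050200.
⟨x⟩ = 0.0000 and ⟨x²⟩ = 0.22124.
(Δx)² = 0.22124 − (0.0000)² = 0.22124.

0.2212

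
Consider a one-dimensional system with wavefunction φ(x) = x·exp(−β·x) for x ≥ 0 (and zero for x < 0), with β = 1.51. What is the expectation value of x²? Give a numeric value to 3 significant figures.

1.32

⟨x²⟩ = ∫ x²·|φ|² dx / ∫|φ|² dx (integrals over the domain).
Every integrand reduces to terms xʲ·e^(−2βx) on [0, ∞); use ∫₀^∞ xʲ·e^(−2βx) dx = j!/(2β)^(j+1).
State is unnormalized: ∫|φ|² dx = 0.072612, and ∫φ*·x²·φ dx = 0.095538, so ⟨x²⟩ = 0.095538 / 0.072612.
⟨x²⟩ = 1.3157.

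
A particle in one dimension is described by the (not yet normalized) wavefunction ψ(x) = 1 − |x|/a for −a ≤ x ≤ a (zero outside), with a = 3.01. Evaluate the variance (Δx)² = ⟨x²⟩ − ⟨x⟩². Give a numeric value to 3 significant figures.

Compute ⟨x⟩ and ⟨x²⟩ separately, then (Δx)² = ⟨x²⟩ − ⟨x⟩².
ψ is even, so ∫ over [−a, a] = 2∫₀ᵃ with ψ = 1 − x/a there: ∫₀ᵃ (1 − x/a)² dx = a/3, ∫₀ᵃ x²(1 − x/a)² dx = a³/30, ∫₀ᵃ x⁴(1 − x/a)² dx = a⁵/105.
Normalization: ∫|ψ|² dx = 2.0067.
⟨x⟩ = 0.0000 and ⟨x²⟩ = 0.90601.
(Δx)² = 0.90601 − (0.0000)² = 0.90601.

0.906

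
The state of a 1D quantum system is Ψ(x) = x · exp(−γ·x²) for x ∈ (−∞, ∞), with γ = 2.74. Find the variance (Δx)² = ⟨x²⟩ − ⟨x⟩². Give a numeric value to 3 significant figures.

Compute ⟨x⟩ and ⟨x²⟩ separately, then (Δx)² = ⟨x²⟩ − ⟨x⟩².
Expand each integrand as polynomial × e^(−2γx²) and use ∫x^(2j)·e^(−2γx²) dx = (2j−1)!!/(4γ)^j · √(π/(2γ)), odd powers → 0; here √(π/(2γ)) = 0.75715.
Normalization: ∫|Ψ|² dx = 0.069083.
⟨x⟩ = 0.0000 and ⟨x²⟩ = 0.27372.
(Δx)² = 0.27372 − (0.0000)² = 0.27372.

0.274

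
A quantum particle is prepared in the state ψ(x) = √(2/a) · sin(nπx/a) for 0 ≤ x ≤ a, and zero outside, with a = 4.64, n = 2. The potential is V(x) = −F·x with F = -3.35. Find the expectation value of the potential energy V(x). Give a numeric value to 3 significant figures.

7.77

⟨V⟩ = ∫ V(x)·|ψ|² dx.
With sin²θ = (1 − cos2θ)/2 on 0 ≤ x ≤ a: ∫sin²(nπx/a) dx = a/2, ∫x·sin²(nπx/a) dx = a²/4, ∫x²·sin²(nπx/a) dx = a³·(1/6 − 1/(4n²π²)); higher powers xᵏ the same way, integrating xᵏ·cos(2nπx/a) by parts.
⟨V⟩ = 7.7720.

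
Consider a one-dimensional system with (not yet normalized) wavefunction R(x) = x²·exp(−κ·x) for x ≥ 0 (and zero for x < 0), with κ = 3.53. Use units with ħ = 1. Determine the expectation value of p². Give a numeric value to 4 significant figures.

4.154

p² R = −ħ² d²R/dx²; ⟨p²⟩ = −ħ² ∫ R*·R'' dx / ∫|R|² dx.
Differentiate x²·exp(−κ·x) with the product rule; every integrand then reduces to terms xʲ·e^(−2κx) on [0, ∞), with ∫₀^∞ xʲ·e^(−2κx) dx = j!/(2κ)^(j+1).
State is unnormalized: ∫|R|² dx = 0.0013683, and ∫R*·(−ħ² R'') dx = 0.0056835, so ⟨p²⟩ = 0.0056835 / 0.0013683.
⟨p²⟩ = 4.1536.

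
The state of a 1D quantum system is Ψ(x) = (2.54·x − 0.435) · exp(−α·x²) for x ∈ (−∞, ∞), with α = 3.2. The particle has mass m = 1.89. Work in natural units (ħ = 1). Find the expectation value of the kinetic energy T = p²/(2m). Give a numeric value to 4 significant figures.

2.078

T = −(ħ²/2m) d²/dx², so ⟨T⟩ = −(ħ²/2m) ∫ Ψ*·Ψ'' dx / ∫|Ψ|² dx; with m = 1.89.
Expand each integrand as polynomial × e^(−2αx²) and use ∫x^(2j)·e^(−2αx²) dx = (2j−1)!!/(4α)^j · √(π/(2α)), odd powers → 0; here √(π/(2α)) = 0.70062. Differentiate with the product rule, d/dx e^(−αx²) = −2αx·e^(−αx²).
State is unnormalized: ∫|Ψ|² dx = 0.48571, and ∫Ψ*·(−ħ²/2m · Ψ'') dx = 1.0091, so ⟨T⟩ = 1.0091 / 0.48571.
⟨T⟩ = 2.0775.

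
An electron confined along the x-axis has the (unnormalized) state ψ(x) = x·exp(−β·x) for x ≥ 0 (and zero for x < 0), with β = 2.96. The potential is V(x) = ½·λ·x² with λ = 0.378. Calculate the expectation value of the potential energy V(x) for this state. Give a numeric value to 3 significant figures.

⟨V⟩ = ∫ V(x)·|ψ|² dx / ∫|ψ|² dx.
Every integrand reduces to terms xʲ·e^(−2βx) on [0, ∞); use ∫₀^∞ xʲ·e^(−2βx) dx = j!/(2β)^(j+1).
State is unnormalized: ∫|ψ|² dx = 0.0096397, and ∫ψ*·V(x)·ψ dx = 0.00062383, so ⟨V⟩ = 0.00062383 / 0.0096397.
⟨V⟩ = 0.064714.

0.0647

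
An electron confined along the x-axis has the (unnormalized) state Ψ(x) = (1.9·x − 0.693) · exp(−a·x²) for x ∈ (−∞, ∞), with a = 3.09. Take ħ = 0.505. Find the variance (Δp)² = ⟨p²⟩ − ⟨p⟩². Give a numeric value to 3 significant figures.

1.38

Compute ⟨p⟩ and ⟨p²⟩ separately; (Δp)² = ⟨p²⟩ − ⟨p⟩².
Expand each integrand as polynomial × e^(−2ax²) and use ∫x^(2j)·e^(−2ax²) dx = (2j−1)!!/(4a)^j · √(π/(2a)), odd powers → 0; here √(π/(2a)) = 0.71299. Differentiate with the product rule, d/dx e^(−ax²) = −2ax·e^(−ax²).
Normalization: ∫|Ψ|² dx = 0.55065.
⟨p⟩ = 0.0000 and ⟨p²⟩ = 1.3840.
(Δp)² = 1.3840 − (0.0000)² = 1.3840.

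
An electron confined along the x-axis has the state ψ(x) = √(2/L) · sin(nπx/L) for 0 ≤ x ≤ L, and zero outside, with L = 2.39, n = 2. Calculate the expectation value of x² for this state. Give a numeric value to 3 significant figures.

1.83

⟨x²⟩ = ∫ x²·|ψ|² dx (integrals over the domain).
With sin²θ = (1 − cos2θ)/2 on 0 ≤ x ≤ L: ∫sin²(nπx/L) dx = L/2, ∫x·sin²(nπx/L) dx = L²/4, ∫x²·sin²(nπx/L) dx = L³·(1/6 − 1/(4n²π²)); higher powers xᵏ the same way, integrating xᵏ·cos(2nπx/L) by parts.
⟨x²⟩ = 1.8317.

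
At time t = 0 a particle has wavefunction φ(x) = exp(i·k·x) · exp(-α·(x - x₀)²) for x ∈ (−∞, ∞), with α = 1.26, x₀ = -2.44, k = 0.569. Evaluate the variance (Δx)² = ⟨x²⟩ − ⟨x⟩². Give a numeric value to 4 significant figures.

Compute ⟨x⟩ and ⟨x²⟩ separately, then (Δx)² = ⟨x²⟩ − ⟨x⟩².
Gaussian moments (u = x − x₀): ∫u^(2j)·e^(−2αu²) du = (2j−1)!!/(4α)^j · √(π/(2α)), odd powers integrate to 0; here √(π/(2α)) = 1.1165.
Normalization: ∫|φ|² dx = 1.1165.
⟨x⟩ = -2.4400 and ⟨x²⟩ = 6.1520.
(Δx)² = 6.1520 − (-2.4400)² = 0.19841.

0.1984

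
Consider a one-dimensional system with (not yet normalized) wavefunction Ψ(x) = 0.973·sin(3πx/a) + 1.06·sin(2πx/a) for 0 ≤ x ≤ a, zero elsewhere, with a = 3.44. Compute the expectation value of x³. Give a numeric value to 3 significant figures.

2.75

⟨x³⟩ = ∫ x³·|Ψ|² dx / ∫|Ψ|² dx (integrals over the domain).
On 0 ≤ x ≤ a (j ≠ l): ∫sin²(jπx/a) dx = a/2, ∫sin(jπx/a)·sin(lπx/a) dx = 0; diagonal moments ∫x·sin²(jπx/a) dx = a²/4, ∫x²·sin²(jπx/a) dx = a³·(1/6 − 1/(4j²π²)); cross terms ∫x·sin(jπx/a)·sin(lπx/a) dx = 0 for j + l even and −4jla²/(π²(j² − l²)²) for j + l odd, ∫x²·sin(jπx/a)·sin(lπx/a) dx = (−1)^(j+l)·4jla³/(π²(j² − l²)²); higher powers the same way via product-to-sum and parts.
State is unnormalized: ∫|Ψ|² dx = 3.5610, and ∫Ψ*·x³·Ψ dx = 9.8043, so ⟨x³⟩ = 9.8043 / 3.5610.
⟨x³⟩ = 2.7533.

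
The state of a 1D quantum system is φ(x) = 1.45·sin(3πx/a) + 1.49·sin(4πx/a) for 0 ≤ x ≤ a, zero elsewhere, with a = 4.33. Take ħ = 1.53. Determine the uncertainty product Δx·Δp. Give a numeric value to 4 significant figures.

3.394

Δx = √(⟨x²⟩−⟨x⟩²), Δp = √(⟨p²⟩−⟨p⟩²).
On 0 ≤ x ≤ a (j ≠ l): ∫sin²(jπx/a) dx = a/2, ∫sin(jπx/a)·sin(lπx/a) dx = 0; diagonal moments ∫x·sin²(jπx/a) dx = a²/4, ∫x²·sin²(jπx/a) dx = a³·(1/6 − 1/(4j²π²)); cross terms ∫x·sin(jπx/a)·sin(lπx/a) dx = 0 for j + l even and −4jla²/(π²(j² − l²)²) for j + l odd, ∫x²·sin(jπx/a)·sin(lπx/a) dx = (−1)^(j+l)·4jla³/(π²(j² − l²)²); higher powers the same way via product-to-sum and parts. d²/dx² sin(jπx/a) = −(jπ/a)²·sin(jπx/a); on 0 ≤ x ≤ a, ∫sin²(jπx/a) dx = a/2 and ∫sin(jπx/a)·sin(lπx/a) dx = 0 for j ≠ l, so only diagonal terms survive in ∫|φ|² and ∫φ·φ″; ∫φ·φ′ dx = [φ²/2] between the walls = 0.
Normalization: ∫|φ|² dx = 9.3584.
⟨x⟩ = 1.3058, ⟨x²⟩ = 2.4474 ⇒ Δx = 0.86159.
⟨p⟩ = 0.0000, ⟨p²⟩ = 15.521 ⇒ Δp = 3.9396.
Δx·Δp = 3.3943.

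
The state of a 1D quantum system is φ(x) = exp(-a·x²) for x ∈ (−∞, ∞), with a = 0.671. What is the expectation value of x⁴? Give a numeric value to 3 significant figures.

⟨x⁴⟩ = ∫ x⁴·|φ|² dx / ∫|φ|² dx (integrals over the domain).
Gaussian moments: ∫x^(2j)·e^(−2ax²) dx = (2j−1)!!/(4a)^j · √(π/(2a)), odd powers integrate to 0; here √(π/(2a)) = 1.5300.
State is unnormalized: ∫|φ|² dx = 1.5300, and ∫φ*·x⁴·φ dx = 0.63717, so ⟨x⁴⟩ = 0.63717 / 1.5300.
⟨x⁴⟩ = 0.41644.

0.416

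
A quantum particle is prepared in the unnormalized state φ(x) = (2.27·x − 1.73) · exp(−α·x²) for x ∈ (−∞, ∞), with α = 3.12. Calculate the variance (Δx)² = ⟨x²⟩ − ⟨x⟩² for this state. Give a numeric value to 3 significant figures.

0.0654

Compute ⟨x⟩ and ⟨x²⟩ separately, then (Δx)² = ⟨x²⟩ − ⟨x⟩².
Expand each integrand as polynomial × e^(−2αx²) and use ∫x^(2j)·e^(−2αx²) dx = (2j−1)!!/(4α)^j · √(π/(2α)), odd powers → 0; here √(π/(2α)) = 0.70955.
Normalization: ∫|φ|² dx = 2.4166.
⟨x⟩ = -0.18479 and ⟨x²⟩ = 0.099556.
(Δx)² = 0.099556 − (-0.18479)² = 0.065411.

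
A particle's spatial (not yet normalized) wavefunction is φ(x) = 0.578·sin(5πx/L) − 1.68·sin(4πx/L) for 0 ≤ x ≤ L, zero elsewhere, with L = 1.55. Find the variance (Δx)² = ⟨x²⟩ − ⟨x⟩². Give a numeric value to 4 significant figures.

0.1565

Compute ⟨x⟩ and ⟨x²⟩ separately, then (Δx)² = ⟨x²⟩ − ⟨x⟩².
On 0 ≤ x ≤ L (j ≠ l): ∫sin²(jπx/L) dx = L/2, ∫sin(jπx/L)·sin(lπx/L) dx = 0; diagonal moments ∫x·sin²(jπx/L) dx = L²/4, ∫x²·sin²(jπx/L) dx = L³·(1/6 − 1/(4j²π²)); cross terms ∫x·sin(jπx/L)·sin(lπx/L) dx = 0 for j + l even and −4jlL²/(π²(j² − l²)²) for j + l odd, ∫x²·sin(jπx/L)·sin(lπx/L) dx = (−1)^(j+l)·4jlL³/(π²(j² − l²)²); higher powers the same way via product-to-sum and parts.
Normalization: ∫|φ|² dx = 2.4463.
⟨x⟩ = 0.96587 and ⟨x²⟩ = 1.0894.
(Δx)² = 1.0894 − (0.96587)² = 0.15646.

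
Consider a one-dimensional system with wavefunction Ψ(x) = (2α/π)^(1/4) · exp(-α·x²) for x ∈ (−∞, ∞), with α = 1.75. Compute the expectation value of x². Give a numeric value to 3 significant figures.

⟨x²⟩ = ∫ x²·|Ψ|² dx (integrals over the domain).
Gaussian moments: ∫x^(2j)·e^(−2αx²) dx = (2j−1)!!/(4α)^j · √(π/(2α)), odd powers integrate to 0; here √(π/(2α)) = 0.94742.
⟨x²⟩ = 0.14286.

0.143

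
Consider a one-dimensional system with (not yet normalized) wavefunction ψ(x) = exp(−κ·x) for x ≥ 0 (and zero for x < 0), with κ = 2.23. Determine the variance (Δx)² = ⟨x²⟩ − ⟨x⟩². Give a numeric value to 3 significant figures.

Compute ⟨x⟩ and ⟨x²⟩ separately, then (Δx)² = ⟨x²⟩ − ⟨x⟩².
Every integrand reduces to terms xʲ·e^(−2κx) on [0, ∞); use ∫₀^∞ xʲ·e^(−2κx) dx = j!/(2κ)^(j+1).
Normalization: ∫|ψ|² dx = 0.22422.
⟨x⟩ = 0.22422 and ⟨x²⟩ = 0.10054.
(Δx)² = 0.10054 − (0.22422)² = 0.050272.

0.0503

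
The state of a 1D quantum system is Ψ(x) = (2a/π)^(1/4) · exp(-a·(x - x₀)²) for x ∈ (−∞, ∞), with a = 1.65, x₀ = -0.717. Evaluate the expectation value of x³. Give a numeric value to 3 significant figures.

⟨x³⟩ = ∫ x³·|Ψ|² dx (integrals over the domain).
Gaussian moments (u = x − x₀): ∫u^(2j)·e^(−2au²) du = (2j−1)!!/(4a)^j · √(π/(2a)), odd powers integrate to 0; here √(π/(2a)) = 0.97570.
⟨x³⟩ = -0.69451.

-0.695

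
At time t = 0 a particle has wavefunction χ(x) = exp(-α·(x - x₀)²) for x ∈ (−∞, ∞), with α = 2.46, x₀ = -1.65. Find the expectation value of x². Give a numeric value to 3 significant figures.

⟨x²⟩ = ∫ x²·|χ|² dx / ∫|χ|² dx (integrals over the domain).
Gaussian moments (u = x − x₀): ∫u^(2j)·e^(−2αu²) du = (2j−1)!!/(4α)^j · √(π/(2α)), odd powers integrate to 0; here √(π/(2α)) = 0.79908.
State is unnormalized: ∫|χ|² dx = 0.79908, and ∫χ*·x²·χ dx = 2.2567, so ⟨x²⟩ = 2.2567 / 0.79908.
⟨x²⟩ = 2.8241.

2.82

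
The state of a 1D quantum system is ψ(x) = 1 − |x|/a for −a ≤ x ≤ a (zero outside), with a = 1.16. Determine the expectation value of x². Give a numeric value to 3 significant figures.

⟨x²⟩ = ∫ x²·|ψ|² dx / ∫|ψ|² dx (integrals over the domain).
ψ is even, so ∫ over [−a, a] = 2∫₀ᵃ with ψ = 1 − x/a there: ∫₀ᵃ (1 − x/a)² dx = a/3, ∫₀ᵃ x²(1 − x/a)² dx = a³/30, ∫₀ᵃ x⁴(1 − x/a)² dx = a⁵/105.
State is unnormalized: ∫|ψ|² dx = 0.77333, and ∫ψ*·x²·ψ dx = 0.10406, so ⟨x²⟩ = 0.10406 / 0.77333.
⟨x²⟩ = 0.13456.

0.135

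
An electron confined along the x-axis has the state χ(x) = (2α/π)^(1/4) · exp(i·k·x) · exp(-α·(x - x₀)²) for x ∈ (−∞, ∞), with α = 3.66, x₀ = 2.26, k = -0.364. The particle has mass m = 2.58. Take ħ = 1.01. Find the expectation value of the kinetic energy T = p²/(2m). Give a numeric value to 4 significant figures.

0.7498

T = −(ħ²/2m) d²/dx², so ⟨T⟩ = −(ħ²/2m) ∫ χ*·χ'' dx; with m = 2.58.
Gaussian moments (u = x − x₀): ∫u^(2j)·e^(−2αu²) du = (2j−1)!!/(4α)^j · √(π/(2α)), odd powers integrate to 0; here √(π/(2α)) = 0.65512. Derivatives: χ′ = (ik − 2αu)·χ, χ″ = ((ik − 2αu)² − 2α)·χ; the odd-in-u pieces drop out.
⟨T⟩ = 0.74975.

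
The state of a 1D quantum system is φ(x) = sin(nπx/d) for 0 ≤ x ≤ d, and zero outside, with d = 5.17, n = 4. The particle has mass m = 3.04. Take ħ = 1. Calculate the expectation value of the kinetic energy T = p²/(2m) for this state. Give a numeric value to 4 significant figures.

T = −(ħ²/2m) d²/dx², so ⟨T⟩ = −(ħ²/2m) ∫ φ*·φ'' dx / ∫|φ|² dx; with m = 3.04.
d/dx sin(nπx/d) = (nπ/d)·cos(nπx/d) and d²/dx² sin(nπx/d) = −(nπ/d)²·sin(nπx/d); on 0 ≤ x ≤ d, ∫sin²(nπx/d) dx = d/2 and ∫sin(nπx/d)·cos(nπx/d) dx = 0.
State is unnormalized: ∫|φ|² dx = 2.5850, and ∫φ*·(−ħ²/2m · φ'') dx = 2.5119, so ⟨T⟩ = 2.5119 / 2.5850.
⟨T⟩ = 0.97171.

0.9717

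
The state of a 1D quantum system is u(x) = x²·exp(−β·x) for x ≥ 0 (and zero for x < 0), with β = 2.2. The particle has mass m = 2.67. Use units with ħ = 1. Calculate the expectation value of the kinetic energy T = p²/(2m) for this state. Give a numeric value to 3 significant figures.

0.302

T = −(ħ²/2m) d²/dx², so ⟨T⟩ = −(ħ²/2m) ∫ u*·u'' dx / ∫|u|² dx; with m = 2.67.
Differentiate x²·exp(−β·x) with the product rule; every integrand then reduces to terms xʲ·e^(−2βx) on [0, ∞), with ∫₀^∞ xʲ·e^(−2βx) dx = j!/(2β)^(j+1).
State is unnormalized: ∫|u|² dx = 0.014553, and ∫u*·(−ħ²/2m · u'') dx = 0.0043967, so ⟨T⟩ = 0.0043967 / 0.014553.
⟨T⟩ = 0.30212.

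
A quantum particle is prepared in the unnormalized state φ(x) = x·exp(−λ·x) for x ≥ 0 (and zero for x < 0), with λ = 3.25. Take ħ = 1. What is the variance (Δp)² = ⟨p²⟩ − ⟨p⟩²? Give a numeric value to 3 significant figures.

10.6

Compute ⟨p⟩ and ⟨p²⟩ separately; (Δp)² = ⟨p²⟩ − ⟨p⟩².
Differentiate x·exp(−λ·x) with the product rule; every integrand then reduces to terms xʲ·e^(−2λx) on [0, ∞), with ∫₀^∞ xʲ·e^(−2λx) dx = j!/(2λ)^(j+1).
Normalization: ∫|φ|² dx = 0.0072827.
⟨p⟩ = 0.0000 and ⟨p²⟩ = 10.563.
(Δp)² = 10.563 − (0.0000)² = 10.563.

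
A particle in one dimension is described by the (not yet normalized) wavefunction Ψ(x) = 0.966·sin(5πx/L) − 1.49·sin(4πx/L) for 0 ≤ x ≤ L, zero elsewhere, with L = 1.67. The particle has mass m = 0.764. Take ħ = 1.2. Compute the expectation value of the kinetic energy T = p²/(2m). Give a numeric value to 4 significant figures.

62.24

T = −(ħ²/2m) d²/dx², so ⟨T⟩ = −(ħ²/2m) ∫ Ψ*·Ψ'' dx / ∫|Ψ|² dx; with m = 0.764.
d²/dx² sin(jπx/L) = −(jπ/L)²·sin(jπx/L); on 0 ≤ x ≤ L, ∫sin²(jπx/L) dx = L/2 and ∫sin(jπx/L)·sin(lπx/L) dx = 0 for j ≠ l, so only diagonal terms survive in ∫|Ψ|² and ∫Ψ·Ψ″; ∫Ψ·Ψ′ dx = [Ψ²/2] between the walls = 0.
State is unnormalized: ∫|Ψ|² dx = 2.6330, and ∫Ψ*·(−ħ²/2m · Ψ'') dx = 163.89, so ⟨T⟩ = 163.89 / 2.6330.
⟨T⟩ = 62.244.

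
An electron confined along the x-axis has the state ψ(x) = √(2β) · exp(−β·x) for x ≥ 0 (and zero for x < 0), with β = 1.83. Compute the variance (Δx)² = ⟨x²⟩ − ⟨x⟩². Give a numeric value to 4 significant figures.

0.07465

Compute ⟨x⟩ and ⟨x²⟩ separately, then (Δx)² = ⟨x²⟩ − ⟨x⟩².
Every integrand reduces to terms xʲ·e^(−2βx) on [0, ∞); use ∫₀^∞ xʲ·e^(−2βx) dx = j!/(2β)^(j+1).
⟨x⟩ = 0.27322 and ⟨x²⟩ = 0.14930.
(Δx)² = 0.14930 − (0.27322)² = 0.074651.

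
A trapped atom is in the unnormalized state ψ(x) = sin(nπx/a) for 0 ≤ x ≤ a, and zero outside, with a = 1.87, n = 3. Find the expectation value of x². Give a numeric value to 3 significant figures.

⟨x²⟩ = ∫ x²·|ψ|² dx / ∫|ψ|² dx (integrals over the domain).
With sin²θ = (1 − cos2θ)/2 on 0 ≤ x ≤ a: ∫sin²(nπx/a) dx = a/2, ∫x·sin²(nπx/a) dx = a²/4, ∫x²·sin²(nπx/a) dx = a³·(1/6 − 1/(4n²π²)); higher powers xᵏ the same way, integrating xᵏ·cos(2nπx/a) by parts.
State is unnormalized: ∫|ψ|² dx = 0.93500, and ∫ψ*·x²·ψ dx = 1.0715, so ⟨x²⟩ = 1.0715 / 0.93500.
⟨x²⟩ = 1.1459.

1.15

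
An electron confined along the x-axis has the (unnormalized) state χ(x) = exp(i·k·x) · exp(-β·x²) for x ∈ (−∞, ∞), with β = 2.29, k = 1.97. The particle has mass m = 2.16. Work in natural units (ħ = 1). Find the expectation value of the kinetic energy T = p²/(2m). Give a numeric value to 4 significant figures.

T = −(ħ²/2m) d²/dx², so ⟨T⟩ = −(ħ²/2m) ∫ χ*·χ'' dx / ∫|χ|² dx; with m = 2.16.
Gaussian moments: ∫x^(2j)·e^(−2βx²) dx = (2j−1)!!/(4β)^j · √(π/(2β)), odd powers integrate to 0; here √(π/(2β)) = 0.82821. Derivatives: χ′ = (ik − 2βx)·χ, χ″ = ((ik − 2βx)² − 2β)·χ; the odd-in-x pieces drop out.
State is unnormalized: ∫|χ|² dx = 0.82821, and ∫χ*·(−ħ²/2m · χ'') dx = 1.1831, so ⟨T⟩ = 1.1831 / 0.82821.
⟨T⟩ = 1.4284.

1.428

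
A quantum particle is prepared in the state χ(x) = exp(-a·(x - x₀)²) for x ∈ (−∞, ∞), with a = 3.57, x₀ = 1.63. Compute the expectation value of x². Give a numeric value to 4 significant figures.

2.727

⟨x²⟩ = ∫ x²·|χ|² dx / ∫|χ|² dx (integrals over the domain).
Gaussian moments (u = x − x₀): ∫u^(2j)·e^(−2au²) du = (2j−1)!!/(4a)^j · √(π/(2a)), odd powers integrate to 0; here √(π/(2a)) = 0.66332.
State is unnormalized: ∫|χ|² dx = 0.66332, and ∫χ*·x²·χ dx = 1.8088, so ⟨x²⟩ = 1.8088 / 0.66332.
⟨x²⟩ = 2.7269.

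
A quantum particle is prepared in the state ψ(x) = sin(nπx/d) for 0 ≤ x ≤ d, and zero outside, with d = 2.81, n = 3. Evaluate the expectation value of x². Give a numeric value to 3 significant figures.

2.59

⟨x²⟩ = ∫ x²·|ψ|² dx / ∫|ψ|² dx (integrals over the domain).
With sin²θ = (1 − cos2θ)/2 on 0 ≤ x ≤ d: ∫sin²(nπx/d) dx = d/2, ∫x·sin²(nπx/d) dx = d²/4, ∫x²·sin²(nπx/d) dx = d³·(1/6 − 1/(4n²π²)); higher powers xᵏ the same way, integrating xᵏ·cos(2nπx/d) by parts.
State is unnormalized: ∫|ψ|² dx = 1.4050, and ∫ψ*·x²·ψ dx = 3.6356, so ⟨x²⟩ = 3.6356 / 1.4050.
⟨x²⟩ = 2.5876.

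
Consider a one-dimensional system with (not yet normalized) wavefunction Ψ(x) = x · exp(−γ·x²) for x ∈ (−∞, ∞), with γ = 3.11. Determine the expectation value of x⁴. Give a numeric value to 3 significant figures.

0.0969

⟨x⁴⟩ = ∫ x⁴·|Ψ|² dx / ∫|Ψ|² dx (integrals over the domain).
Expand each integrand as polynomial × e^(−2γx²) and use ∫x^(2j)·e^(−2γx²) dx = (2j−1)!!/(4γ)^j · √(π/(2γ)), odd powers → 0; here √(π/(2γ)) = 0.71069.
State is unnormalized: ∫|Ψ|² dx = 0.057129, and ∫Ψ*·x⁴·Ψ dx = 0.0055375, so ⟨x⁴⟩ = 0.0055375 / 0.057129.
⟨x⁴⟩ = 0.096928.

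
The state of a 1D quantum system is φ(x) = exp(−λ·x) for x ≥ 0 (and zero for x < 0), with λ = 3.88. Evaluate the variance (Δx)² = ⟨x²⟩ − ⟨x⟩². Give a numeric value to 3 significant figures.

Compute ⟨x⟩ and ⟨x²⟩ separately, then (Δx)² = ⟨x²⟩ − ⟨x⟩².
Every integrand reduces to terms xʲ·e^(−2λx) on [0, ∞); use ∫₀^∞ xʲ·e^(−2λx) dx = j!/(2λ)^(j+1).
Normalization: ∫|φ|² dx = 0.12887.
⟨x⟩ = 0.12887 and ⟨x²⟩ = 0.033213.
(Δx)² = 0.033213 − (0.12887)² = 0.016606.

0.0166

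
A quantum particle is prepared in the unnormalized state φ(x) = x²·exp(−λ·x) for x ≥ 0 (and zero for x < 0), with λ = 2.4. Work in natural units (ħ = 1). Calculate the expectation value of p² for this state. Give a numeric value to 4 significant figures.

1.920

p² φ = −ħ² d²φ/dx²; ⟨p²⟩ = −ħ² ∫ φ*·φ'' dx / ∫|φ|² dx.
Differentiate x²·exp(−λ·x) with the product rule; every integrand then reduces to terms xʲ·e^(−2λx) on [0, ∞), with ∫₀^∞ xʲ·e^(−2λx) dx = j!/(2λ)^(j+1).
State is unnormalized: ∫|φ|² dx = 0.0094190, and ∫φ*·(−ħ² φ'') dx = 0.018084, so ⟨p²⟩ = 0.018084 / 0.0094190.
⟨p²⟩ = 1.9200.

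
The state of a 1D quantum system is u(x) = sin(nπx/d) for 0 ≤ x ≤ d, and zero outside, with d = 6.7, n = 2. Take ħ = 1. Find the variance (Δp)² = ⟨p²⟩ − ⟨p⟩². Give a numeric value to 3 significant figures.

0.879

Compute ⟨p⟩ and ⟨p²⟩ separately; (Δp)² = ⟨p²⟩ − ⟨p⟩².
d/dx sin(nπx/d) = (nπ/d)·cos(nπx/d) and d²/dx² sin(nπx/d) = −(nπ/d)²·sin(nπx/d); on 0 ≤ x ≤ d, ∫sin²(nπx/d) dx = d/2 and ∫sin(nπx/d)·cos(nπx/d) dx = 0.
Normalization: ∫|u|² dx = 3.3500.
⟨p⟩ = 0.0000 and ⟨p²⟩ = 0.87945.
(Δp)² = 0.87945 − (0.0000)² = 0.87945.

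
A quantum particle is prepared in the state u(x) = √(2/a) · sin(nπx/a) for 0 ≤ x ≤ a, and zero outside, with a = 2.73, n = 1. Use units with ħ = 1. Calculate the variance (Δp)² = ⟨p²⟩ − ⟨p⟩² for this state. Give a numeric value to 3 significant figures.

Compute ⟨p⟩ and ⟨p²⟩ separately; (Δp)² = ⟨p²⟩ − ⟨p⟩².
d/dx sin(nπx/a) = (nπ/a)·cos(nπx/a) and d²/dx² sin(nπx/a) = −(nπ/a)²·sin(nπx/a); on 0 ≤ x ≤ a, ∫sin²(nπx/a) dx = a/2 and ∫sin(nπx/a)·cos(nπx/a) dx = 0.
⟨p⟩ = 0.0000 and ⟨p²⟩ = 1.3243.
(Δp)² = 1.3243 − (0.0000)² = 1.3243.

1.32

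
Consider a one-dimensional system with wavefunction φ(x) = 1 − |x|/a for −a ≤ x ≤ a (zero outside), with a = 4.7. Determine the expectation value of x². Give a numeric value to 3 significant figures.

⟨x²⟩ = ∫ x²·|φ|² dx / ∫|φ|² dx (integrals over the domain).
φ is even, so ∫ over [−a, a] = 2∫₀ᵃ with φ = 1 − x/a there: ∫₀ᵃ (1 − x/a)² dx = a/3, ∫₀ᵃ x²(1 − x/a)² dx = a³/30, ∫₀ᵃ x⁴(1 − x/a)² dx = a⁵/105.
State is unnormalized: ∫|φ|² dx = 3.1333, and ∫φ*·x²·φ dx = 6.9215, so ⟨x²⟩ = 6.9215 / 3.1333.
⟨x²⟩ = 2.2090.

2.21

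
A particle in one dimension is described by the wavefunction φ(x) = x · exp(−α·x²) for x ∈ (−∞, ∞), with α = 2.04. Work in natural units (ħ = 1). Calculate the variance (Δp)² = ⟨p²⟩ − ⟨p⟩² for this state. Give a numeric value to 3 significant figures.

Compute ⟨p⟩ and ⟨p²⟩ separately; (Δp)² = ⟨p²⟩ − ⟨p⟩².
Expand each integrand as polynomial × e^(−2αx²) and use ∫x^(2j)·e^(−2αx²) dx = (2j−1)!!/(4α)^j · √(π/(2α)), odd powers → 0; here √(π/(2α)) = 0.87750. Differentiate with the product rule, d/dx e^(−αx²) = −2αx·e^(−αx²).
Normalization: ∫|φ|² dx = 0.10754.
⟨p⟩ = 0.0000 and ⟨p²⟩ = 6.1200.
(Δp)² = 6.1200 − (0.0000)² = 6.1200.

6.12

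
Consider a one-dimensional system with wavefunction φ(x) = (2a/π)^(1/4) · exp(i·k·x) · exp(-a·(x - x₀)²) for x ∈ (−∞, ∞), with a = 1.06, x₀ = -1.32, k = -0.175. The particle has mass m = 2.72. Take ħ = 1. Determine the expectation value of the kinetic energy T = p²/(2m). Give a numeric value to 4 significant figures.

T = −(ħ²/2m) d²/dx², so ⟨T⟩ = −(ħ²/2m) ∫ φ*·φ'' dx; with m = 2.72.
Gaussian moments (u = x − x₀): ∫u^(2j)·e^(−2au²) du = (2j−1)!!/(4a)^j · √(π/(2a)), odd powers integrate to 0; here √(π/(2a)) = 1.2173. Derivatives: φ′ = (ik − 2au)·φ, φ″ = ((ik − 2au)² − 2a)·φ; the odd-in-u pieces drop out.
⟨T⟩ = 0.20048.

0.2005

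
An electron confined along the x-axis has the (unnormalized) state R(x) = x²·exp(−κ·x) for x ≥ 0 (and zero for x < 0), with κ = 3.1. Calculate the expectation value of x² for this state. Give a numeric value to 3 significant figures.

⟨x²⟩ = ∫ x²·|R|² dx / ∫|R|² dx (integrals over the domain).
Every integrand reduces to terms xʲ·e^(−2κx) on [0, ∞); use ∫₀^∞ xʲ·e^(−2κx) dx = j!/(2κ)^(j+1).
State is unnormalized: ∫|R|² dx = 0.0026197, and ∫R*·x²·R dx = 0.0020445, so ⟨x²⟩ = 0.0020445 / 0.0026197.
⟨x²⟩ = 0.78044.

0.780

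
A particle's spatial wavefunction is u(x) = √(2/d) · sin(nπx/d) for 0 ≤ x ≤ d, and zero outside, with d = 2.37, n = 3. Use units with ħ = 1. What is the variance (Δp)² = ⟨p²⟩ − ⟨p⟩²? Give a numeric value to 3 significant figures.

15.8

Compute ⟨p⟩ and ⟨p²⟩ separately; (Δp)² = ⟨p²⟩ − ⟨p⟩².
d/dx sin(nπx/d) = (nπ/d)·cos(nπx/d) and d²/dx² sin(nπx/d) = −(nπ/d)²·sin(nπx/d); on 0 ≤ x ≤ d, ∫sin²(nπx/d) dx = d/2 and ∫sin(nπx/d)·cos(nπx/d) dx = 0.
⟨p⟩ = 0.0000 and ⟨p²⟩ = 15.814.
(Δp)² = 15.814 − (0.0000)² = 15.814.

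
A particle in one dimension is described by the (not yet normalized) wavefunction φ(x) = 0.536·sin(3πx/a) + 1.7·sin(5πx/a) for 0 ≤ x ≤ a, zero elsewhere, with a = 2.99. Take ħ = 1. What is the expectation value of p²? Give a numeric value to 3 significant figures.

p² φ = −ħ² d²φ/dx²; ⟨p²⟩ = −ħ² ∫ φ*·φ'' dx / ∫|φ|² dx.
d²/dx² sin(jπx/a) = −(jπ/a)²·sin(jπx/a); on 0 ≤ x ≤ a, ∫sin²(jπx/a) dx = a/2 and ∫sin(jπx/a)·sin(lπx/a) dx = 0 for j ≠ l, so only diagonal terms survive in ∫|φ|² and ∫φ·φ″; ∫φ·φ′ dx = [φ²/2] between the walls = 0.
State is unnormalized: ∫|φ|² dx = 4.7501, and ∫φ*·(−ħ² φ'') dx = 123.51, so ⟨p²⟩ = 123.51 / 4.7501.
⟨p²⟩ = 26.002.

26.0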